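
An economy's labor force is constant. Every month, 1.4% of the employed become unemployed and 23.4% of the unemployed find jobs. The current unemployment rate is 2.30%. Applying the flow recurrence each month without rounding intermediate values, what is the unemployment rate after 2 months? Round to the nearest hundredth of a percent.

With a fixed labor force, u_{t+1} = u_t + s·(1−u_t) − f·u_t = u_t·(1−s−f) + s.
Here 1−s−f = 0.752 and s = 0.014.
u_1 = 0.023000 × 0.752 + 0.014 = 0.031296.
u_2 = 0.031296 × 0.752 + 0.014 = 0.037535.

Unemployment rate after two months ≈ 3.75%.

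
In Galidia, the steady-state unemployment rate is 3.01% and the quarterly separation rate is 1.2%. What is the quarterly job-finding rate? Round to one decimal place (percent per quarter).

Job-finding rate ≈ 38.7% per quarter.

From u* = s/(s+f): f = s·(1−u)/u.
f = 1.2 × (1 − 0.0301) / 0.0301 = 1.1639 / 0.0301 ≈ 38.7% per quarter.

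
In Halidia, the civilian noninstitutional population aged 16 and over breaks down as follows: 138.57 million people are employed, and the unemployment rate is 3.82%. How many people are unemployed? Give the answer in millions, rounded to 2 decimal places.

About 5.50 million are unemployed.

Let U be the number unemployed. The labor force is E + U, and U/(E+U) = 0.0382.
So U = 0.0382 × 138.57 / (1 − 0.0382) = 5.2934 / 0.9618 ≈ 5.50 million.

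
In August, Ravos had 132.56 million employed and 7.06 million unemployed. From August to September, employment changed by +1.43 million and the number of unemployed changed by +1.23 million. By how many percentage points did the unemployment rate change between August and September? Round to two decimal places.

August: labor force = 132.56 + 7.06 = 139.62; u = 7.06/139.62 = 5.06%.
September: labor force = 133.99 + 8.29 = 142.28; u = 8.29/142.28 = 5.83%.
Change = 5.83% − 5.06% = +0.77 pp.

The unemployment rate changed by +0.77 percentage points.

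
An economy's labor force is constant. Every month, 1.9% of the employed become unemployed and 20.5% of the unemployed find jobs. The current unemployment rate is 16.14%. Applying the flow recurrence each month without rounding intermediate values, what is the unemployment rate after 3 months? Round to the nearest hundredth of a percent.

Unemployment rate after three months ≈ 12.06%.

With a fixed labor force, u_{t+1} = u_t + s·(1−u_t) − f·u_t = u_t·(1−s−f) + s.
Here 1−s−f = 0.776 and s = 0.019.
u_1 = 0.161400 × 0.776 + 0.019 = 0.144246.
u_2 = 0.144246 × 0.776 + 0.019 = 0.130935.
u_3 = 0.130935 × 0.776 + 0.019 = 0.120606.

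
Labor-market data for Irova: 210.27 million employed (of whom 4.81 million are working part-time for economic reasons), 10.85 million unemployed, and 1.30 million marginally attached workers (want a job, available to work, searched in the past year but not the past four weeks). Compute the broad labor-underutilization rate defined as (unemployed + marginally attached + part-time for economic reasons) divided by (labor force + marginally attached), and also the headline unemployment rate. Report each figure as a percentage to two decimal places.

Broad underutilization rate ≈ 7.63%; headline unemployment rate ≈ 4.91%.

Labor force = 210.27 + 10.85 = 221.12 million.
Numerator = 10.85 + 1.30 + 4.81 = 16.96 million.
Denominator = 221.12 + 1.30 = 222.42 million.
Broad rate = 16.96 / 222.42 = 7.63%.
Headline unemployment rate = 10.85 / 221.12 = 4.91%.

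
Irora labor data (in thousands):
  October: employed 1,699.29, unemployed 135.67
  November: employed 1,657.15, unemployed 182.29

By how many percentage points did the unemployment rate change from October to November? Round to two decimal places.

The unemployment rate changed by +2.52 percentage points.

October: labor force = 1,699.29 + 135.67 = 1,834.96; u = 135.67/1,834.96 = 7.39%.
November: labor force = 1,657.15 + 182.29 = 1,839.44; u = 182.29/1,839.44 = 9.91%.
Change = 9.91% − 7.39% = +2.52 pp.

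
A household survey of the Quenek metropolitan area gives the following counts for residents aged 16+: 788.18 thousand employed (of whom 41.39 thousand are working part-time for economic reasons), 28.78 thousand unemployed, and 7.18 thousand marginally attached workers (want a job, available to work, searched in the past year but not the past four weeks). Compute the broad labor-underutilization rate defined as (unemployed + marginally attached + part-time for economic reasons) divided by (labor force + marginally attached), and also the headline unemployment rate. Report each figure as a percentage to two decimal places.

Broad underutilization rate ≈ 9.39%; headline unemployment rate ≈ 3.52%.

Labor force = 788.18 + 28.78 = 816.96 thousand.
Numerator = 28.78 + 7.18 + 41.39 = 77.35 thousand.
Denominator = 816.96 + 7.18 = 824.14 thousand.
Broad rate = 77.35 / 824.14 = 9.39%.
Headline unemployment rate = 28.78 / 816.96 = 3.52%.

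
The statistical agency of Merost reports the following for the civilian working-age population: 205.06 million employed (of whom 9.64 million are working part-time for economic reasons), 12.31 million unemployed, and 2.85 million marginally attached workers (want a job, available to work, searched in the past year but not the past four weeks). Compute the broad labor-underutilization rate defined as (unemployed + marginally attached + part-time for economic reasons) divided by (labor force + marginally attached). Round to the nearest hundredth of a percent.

Broad underutilization rate ≈ 11.26%.

Labor force = 205.06 + 12.31 = 217.37 million.
Numerator = 12.31 + 2.85 + 9.64 = 24.80 million.
Denominator = 217.37 + 2.85 = 220.22 million.
Broad rate = 24.80 / 220.22 = 11.26%.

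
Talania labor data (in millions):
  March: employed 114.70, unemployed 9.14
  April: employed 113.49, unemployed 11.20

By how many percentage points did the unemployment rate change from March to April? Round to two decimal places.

March: labor force = 114.70 + 9.14 = 123.84; u = 9.14/123.84 = 7.38%.
April: labor force = 113.49 + 11.20 = 124.69; u = 11.20/124.69 = 8.98%.
Change = 8.98% − 7.38% = +1.60 pp.

The unemployment rate changed by +1.60 percentage points.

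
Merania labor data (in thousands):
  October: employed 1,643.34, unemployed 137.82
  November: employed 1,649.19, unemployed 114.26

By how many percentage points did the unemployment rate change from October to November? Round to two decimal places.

October: labor force = 1,643.34 + 137.82 = 1,781.16; u = 137.82/1,781.16 = 7.74%.
November: labor force = 1,649.19 + 114.26 = 1,763.45; u = 114.26/1,763.45 = 6.48%.
Change = 6.48% − 7.74% = −1.26 pp.

The unemployment rate changed by −1.26 percentage points.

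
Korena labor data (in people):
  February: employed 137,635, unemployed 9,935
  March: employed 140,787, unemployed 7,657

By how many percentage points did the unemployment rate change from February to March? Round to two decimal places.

The unemployment rate changed by −1.57 percentage points.

February: labor force = 137,635 + 9,935 = 147,570; u = 9,935/147,570 = 6.73%.
March: labor force = 140,787 + 7,657 = 148,444; u = 7,657/148,444 = 5.16%.
Change = 5.16% − 6.73% = −1.57 pp.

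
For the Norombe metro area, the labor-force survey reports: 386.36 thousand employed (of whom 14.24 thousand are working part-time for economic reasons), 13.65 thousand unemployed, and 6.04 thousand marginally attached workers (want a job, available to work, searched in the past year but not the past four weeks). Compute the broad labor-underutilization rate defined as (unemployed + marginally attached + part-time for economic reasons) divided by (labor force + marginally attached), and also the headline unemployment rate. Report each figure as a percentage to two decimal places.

Broad underutilization rate ≈ 8.36%; headline unemployment rate ≈ 3.41%.

Labor force = 386.36 + 13.65 = 400.01 thousand.
Numerator = 13.65 + 6.04 + 14.24 = 33.93 thousand.
Denominator = 400.01 + 6.04 = 406.05 thousand.
Broad rate = 33.93 / 406.05 = 8.36%.
Headline unemployment rate = 13.65 / 400.01 = 3.41%.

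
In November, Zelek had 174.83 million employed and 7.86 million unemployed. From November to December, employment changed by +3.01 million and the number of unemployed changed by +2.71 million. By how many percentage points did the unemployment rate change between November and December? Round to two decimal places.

November: labor force = 174.83 + 7.86 = 182.69; u = 7.86/182.69 = 4.30%.
December: labor force = 177.84 + 10.57 = 188.41; u = 10.57/188.41 = 5.61%.
Change = 5.61% − 4.30% = +1.31 pp.

The unemployment rate changed by +1.31 percentage points.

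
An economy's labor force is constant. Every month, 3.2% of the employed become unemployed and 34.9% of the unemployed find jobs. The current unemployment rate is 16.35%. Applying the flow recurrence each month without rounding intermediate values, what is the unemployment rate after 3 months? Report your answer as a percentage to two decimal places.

Unemployment rate after three months ≈ 10.28%.

With a fixed labor force, u_{t+1} = u_t + s·(1−u_t) − f·u_t = u_t·(1−s−f) + s.
Here 1−s−f = 0.619 and s = 0.032.
u_1 = 0.163500 × 0.619 + 0.032 = 0.133207.
u_2 = 0.133207 × 0.619 + 0.032 = 0.114455.
u_3 = 0.114455 × 0.619 + 0.032 = 0.102848.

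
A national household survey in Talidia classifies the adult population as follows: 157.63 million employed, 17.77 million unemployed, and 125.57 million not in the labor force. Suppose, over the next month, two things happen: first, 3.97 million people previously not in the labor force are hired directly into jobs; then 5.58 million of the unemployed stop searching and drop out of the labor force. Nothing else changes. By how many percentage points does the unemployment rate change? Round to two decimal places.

Initially, labor force = 157.63 + 17.77 = 175.40 million, so u = 17.77/175.40 = 10.13%.
After the first change, employed and labor force both rise by 3.97; unemployed unchanged → E = 161.60, U = 17.77, labor force = 179.37 million.
After the second change, unemployed and labor force both fall by 5.58 → E = 161.60, U = 12.19, labor force = 173.79 million.
New unemployment rate = 12.19 / 173.79 = 7.01%.
Change = 7.01% − 10.13% = −3.12 percentage points.

The unemployment rate changes by −3.12 percentage points.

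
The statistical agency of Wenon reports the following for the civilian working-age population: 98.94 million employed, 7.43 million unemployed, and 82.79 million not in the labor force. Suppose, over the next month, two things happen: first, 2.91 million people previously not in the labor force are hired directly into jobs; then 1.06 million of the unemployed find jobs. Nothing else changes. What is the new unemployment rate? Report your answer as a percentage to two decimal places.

New unemployment rate ≈ 5.83%.

Initially, labor force = 98.94 + 7.43 = 106.37 million, so u = 7.43/106.37 = 6.99%.
After the first change, employed and labor force both rise by 2.91; unemployed unchanged → E = 101.85, U = 7.43, labor force = 109.28 million.
After the second change, unemployed falls and employed rises by 1.06; labor force unchanged → E = 102.91, U = 6.37, labor force = 109.28 million.
New unemployment rate = 6.37 / 109.28 = 5.83%.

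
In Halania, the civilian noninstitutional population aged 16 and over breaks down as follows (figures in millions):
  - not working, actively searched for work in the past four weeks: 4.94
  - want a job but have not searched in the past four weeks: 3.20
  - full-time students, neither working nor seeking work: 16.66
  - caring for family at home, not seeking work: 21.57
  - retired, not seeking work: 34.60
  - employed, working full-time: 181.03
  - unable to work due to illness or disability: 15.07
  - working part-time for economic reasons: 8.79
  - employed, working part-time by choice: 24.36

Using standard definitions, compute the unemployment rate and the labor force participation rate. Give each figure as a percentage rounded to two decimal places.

Employed = 181.03 + 8.79 + 24.36 = 214.18 million (anyone who worked, including part-time for economic reasons, counts as employed).
Unemployed = 4.94 million.
Labor force = 214.18 + 4.94 = 219.12 million.
Not in labor force = 3.20 + 16.66 + 21.57 + 34.60 + 15.07 = 91.10 million (those not working and not actively searching are outside the labor force — including those who want a job but have given up searching).
Civilian working-age population = 219.12 + 91.10 = 310.22 million.
Unemployment rate = 4.94 / 219.12 = 2.25%.
Labor force participation rate = 219.12 / 310.22 = 70.63%.

Unemployment rate ≈ 2.25%; labor force participation rate ≈ 70.63%.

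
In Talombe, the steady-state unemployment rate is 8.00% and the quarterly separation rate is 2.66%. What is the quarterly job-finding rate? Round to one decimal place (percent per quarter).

From u* = s/(s+f): f = s·(1−u)/u.
f = 2.66 × (1 − 0.0800) / 0.0800 = 2.4472 / 0.0800 ≈ 30.6% per quarter.

Job-finding rate ≈ 30.6% per quarter.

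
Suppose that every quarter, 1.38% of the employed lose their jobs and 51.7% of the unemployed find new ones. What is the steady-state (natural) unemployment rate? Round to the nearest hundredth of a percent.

At steady state the flows balance: s·E = f·U, so U/(E+U) = s/(s+f).
u* = 1.38 / (1.38 + 51.7) = 1.38 / 53.08 = 2.60%.

Steady-state unemployment rate ≈ 2.60%.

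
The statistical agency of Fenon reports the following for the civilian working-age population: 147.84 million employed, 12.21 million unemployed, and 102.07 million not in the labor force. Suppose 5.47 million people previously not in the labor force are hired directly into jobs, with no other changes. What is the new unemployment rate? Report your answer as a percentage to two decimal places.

Initially, labor force = 147.84 + 12.21 = 160.05 million, so u = 12.21/160.05 = 7.63%.
After the change, employed and labor force both rise by 5.47; unemployed unchanged → E = 153.31, U = 12.21, labor force = 165.52 million.
New unemployment rate = 12.21 / 165.52 = 7.38%.

New unemployment rate ≈ 7.38%.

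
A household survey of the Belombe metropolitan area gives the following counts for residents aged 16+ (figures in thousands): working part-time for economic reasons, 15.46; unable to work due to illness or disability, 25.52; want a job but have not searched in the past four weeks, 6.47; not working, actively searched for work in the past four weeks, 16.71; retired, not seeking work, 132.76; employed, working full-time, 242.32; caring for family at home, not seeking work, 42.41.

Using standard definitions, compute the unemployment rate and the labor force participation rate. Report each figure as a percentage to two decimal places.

Employed = 15.46 + 242.32 = 257.78 thousand (anyone who worked, including part-time for economic reasons, counts as employed).
Unemployed = 16.71 thousand.
Labor force = 257.78 + 16.71 = 274.49 thousand.
Not in labor force = 25.52 + 6.47 + 132.76 + 42.41 = 207.16 thousand (those not working and not actively searching are outside the labor force — including those who want a job but have given up searching).
Civilian working-age population = 274.49 + 207.16 = 481.65 thousand.
Unemployment rate = 16.71 / 274.49 = 6.09%.
Labor force participation rate = 274.49 / 481.65 = 56.99%.

Unemployment rate ≈ 6.09%; labor force participation rate ≈ 56.99%.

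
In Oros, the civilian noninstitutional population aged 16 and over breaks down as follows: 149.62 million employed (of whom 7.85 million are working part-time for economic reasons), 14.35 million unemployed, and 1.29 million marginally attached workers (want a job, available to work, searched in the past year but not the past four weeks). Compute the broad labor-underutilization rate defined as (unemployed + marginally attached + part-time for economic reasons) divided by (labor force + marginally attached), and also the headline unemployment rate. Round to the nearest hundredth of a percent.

Broad underutilization rate ≈ 14.21%; headline unemployment rate ≈ 8.75%.

Labor force = 149.62 + 14.35 = 163.97 million.
Numerator = 14.35 + 1.29 + 7.85 = 23.49 million.
Denominator = 163.97 + 1.29 = 165.26 million.
Broad rate = 23.49 / 165.26 = 14.21%.
Headline unemployment rate = 14.35 / 163.97 = 8.75%.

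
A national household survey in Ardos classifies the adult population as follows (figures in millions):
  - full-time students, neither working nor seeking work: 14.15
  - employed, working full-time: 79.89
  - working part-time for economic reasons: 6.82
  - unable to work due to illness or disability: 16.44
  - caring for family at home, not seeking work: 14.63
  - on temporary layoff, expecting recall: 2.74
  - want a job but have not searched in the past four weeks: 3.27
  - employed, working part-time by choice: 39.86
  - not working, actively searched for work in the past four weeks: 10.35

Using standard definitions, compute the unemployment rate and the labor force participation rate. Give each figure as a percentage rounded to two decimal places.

Employed = 79.89 + 6.82 + 39.86 = 126.57 million (anyone who worked, including part-time for economic reasons, counts as employed).
Unemployed = 2.74 + 10.35 = 13.09 million (jobless and actively searching, or on temporary layoff).
Labor force = 126.57 + 13.09 = 139.66 million.
Not in labor force = 14.15 + 16.44 + 14.63 + 3.27 = 48.49 million (those not working and not actively searching are outside the labor force — including those who want a job but have given up searching).
Civilian working-age population = 139.66 + 48.49 = 188.15 million.
Unemployment rate = 13.09 / 139.66 = 9.37%.
Labor force participation rate = 139.66 / 188.15 = 74.23%.

Unemployment rate ≈ 9.37%; labor force participation rate ≈ 74.23%.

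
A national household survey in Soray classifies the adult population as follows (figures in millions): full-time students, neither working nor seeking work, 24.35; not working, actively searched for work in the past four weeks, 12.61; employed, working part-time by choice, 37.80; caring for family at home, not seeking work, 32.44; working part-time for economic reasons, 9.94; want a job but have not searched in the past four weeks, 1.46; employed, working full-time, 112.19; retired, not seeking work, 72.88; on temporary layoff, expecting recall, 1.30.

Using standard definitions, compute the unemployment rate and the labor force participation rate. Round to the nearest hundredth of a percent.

Unemployment rate ≈ 8.00%; labor force participation rate ≈ 57.00%.

Employed = 37.80 + 9.94 + 112.19 = 159.93 million (anyone who worked, including part-time for economic reasons, counts as employed).
Unemployed = 12.61 + 1.30 = 13.91 million (jobless and actively searching, or on temporary layoff).
Labor force = 159.93 + 13.91 = 173.84 million.
Not in labor force = 24.35 + 32.44 + 1.46 + 72.88 = 131.13 million (those not working and not actively searching are outside the labor force — including those who want a job but have given up searching).
Civilian working-age population = 173.84 + 131.13 = 304.97 million.
Unemployment rate = 13.91 / 173.84 = 8.00%.
Labor force participation rate = 173.84 / 304.97 = 57.00%.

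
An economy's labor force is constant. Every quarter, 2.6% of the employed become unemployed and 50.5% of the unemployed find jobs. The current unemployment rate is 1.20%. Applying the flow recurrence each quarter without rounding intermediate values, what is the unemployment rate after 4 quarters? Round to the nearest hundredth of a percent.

With a fixed labor force, u_{t+1} = u_t + s·(1−u_t) − f·u_t = u_t·(1−s−f) + s.
Here 1−s−f = 0.469 and s = 0.026.
u_1 = 0.012000 × 0.469 + 0.026 = 0.031628.
u_2 = 0.031628 × 0.469 + 0.026 = 0.040834.
u_3 = 0.040834 × 0.469 + 0.026 = 0.045151.
u_4 = 0.045151 × 0.469 + 0.026 = 0.047176.

Unemployment rate after four quarters ≈ 4.72%.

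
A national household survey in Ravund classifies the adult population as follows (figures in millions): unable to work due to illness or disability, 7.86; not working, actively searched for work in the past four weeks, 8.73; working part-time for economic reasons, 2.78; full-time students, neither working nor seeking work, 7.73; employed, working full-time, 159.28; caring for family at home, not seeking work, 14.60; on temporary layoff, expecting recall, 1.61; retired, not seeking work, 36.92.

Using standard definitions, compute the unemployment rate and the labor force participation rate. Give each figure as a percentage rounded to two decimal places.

Unemployment rate ≈ 6.00%; labor force participation rate ≈ 71.98%.

Employed = 2.78 + 159.28 = 162.06 million (anyone who worked, including part-time for economic reasons, counts as employed).
Unemployed = 8.73 + 1.61 = 10.34 million (jobless and actively searching, or on temporary layoff).
Labor force = 162.06 + 10.34 = 172.40 million.
Not in labor force = 7.86 + 7.73 + 14.60 + 36.92 = 67.11 million (those not working and not actively searching are outside the labor force).
Civilian working-age population = 172.40 + 67.11 = 239.51 million.
Unemployment rate = 10.34 / 172.40 = 6.00%.
Labor force participation rate = 172.40 / 239.51 = 71.98%.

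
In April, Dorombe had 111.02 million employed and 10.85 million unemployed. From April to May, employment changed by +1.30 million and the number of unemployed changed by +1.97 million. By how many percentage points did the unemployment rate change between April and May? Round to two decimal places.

April: labor force = 111.02 + 10.85 = 121.87; u = 10.85/121.87 = 8.90%.
May: labor force = 112.32 + 12.82 = 125.14; u = 12.82/125.14 = 10.24%.
Change = 10.24% − 8.90% = +1.34 pp.

The unemployment rate changed by +1.34 percentage points.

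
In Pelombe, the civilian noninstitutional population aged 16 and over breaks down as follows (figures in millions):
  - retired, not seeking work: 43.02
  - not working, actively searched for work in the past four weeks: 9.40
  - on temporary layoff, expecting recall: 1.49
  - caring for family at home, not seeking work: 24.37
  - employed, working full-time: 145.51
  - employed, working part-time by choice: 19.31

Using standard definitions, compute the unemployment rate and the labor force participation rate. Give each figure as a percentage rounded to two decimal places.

Employed = 145.51 + 19.31 = 164.82 million.
Unemployed = 9.40 + 1.49 = 10.89 million (jobless and actively searching, or on temporary layoff).
Labor force = 164.82 + 10.89 = 175.71 million.
Not in labor force = 43.02 + 24.37 = 67.39 million (those not working and not actively searching are outside the labor force).
Civilian working-age population = 175.71 + 67.39 = 243.10 million.
Unemployment rate = 10.89 / 175.71 = 6.20%.
Labor force participation rate = 175.71 / 243.10 = 72.28%.

Unemployment rate ≈ 6.20%; labor force participation rate ≈ 72.28%.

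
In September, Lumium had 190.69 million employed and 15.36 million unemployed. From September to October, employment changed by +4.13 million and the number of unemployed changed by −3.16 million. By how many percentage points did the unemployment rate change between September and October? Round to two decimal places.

The unemployment rate changed by −1.56 percentage points.

September: labor force = 190.69 + 15.36 = 206.05; u = 15.36/206.05 = 7.45%.
October: labor force = 194.82 + 12.20 = 207.02; u = 12.20/207.02 = 5.89%.
Change = 5.89% − 7.45% = −1.56 pp.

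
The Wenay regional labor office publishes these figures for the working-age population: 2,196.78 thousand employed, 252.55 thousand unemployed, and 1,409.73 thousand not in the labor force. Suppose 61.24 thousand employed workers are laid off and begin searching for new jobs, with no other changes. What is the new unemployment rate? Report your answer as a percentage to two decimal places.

New unemployment rate ≈ 12.81%.

Initially, labor force = 2,196.78 + 252.55 = 2,449.33 thousand, so u = 252.55/2,449.33 = 10.31%.
After the change, employed falls and unemployed rises by 61.24; labor force unchanged → E = 2,135.54, U = 313.79, labor force = 2,449.33 thousand.
New unemployment rate = 313.79 / 2,449.33 = 12.81%.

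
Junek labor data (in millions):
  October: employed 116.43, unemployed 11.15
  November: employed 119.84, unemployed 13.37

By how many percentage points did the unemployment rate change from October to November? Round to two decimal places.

The unemployment rate changed by +1.30 percentage points.

October: labor force = 116.43 + 11.15 = 127.58; u = 11.15/127.58 = 8.74%.
November: labor force = 119.84 + 13.37 = 133.21; u = 13.37/133.21 = 10.04%.
Change = 10.04% − 8.74% = +1.30 pp.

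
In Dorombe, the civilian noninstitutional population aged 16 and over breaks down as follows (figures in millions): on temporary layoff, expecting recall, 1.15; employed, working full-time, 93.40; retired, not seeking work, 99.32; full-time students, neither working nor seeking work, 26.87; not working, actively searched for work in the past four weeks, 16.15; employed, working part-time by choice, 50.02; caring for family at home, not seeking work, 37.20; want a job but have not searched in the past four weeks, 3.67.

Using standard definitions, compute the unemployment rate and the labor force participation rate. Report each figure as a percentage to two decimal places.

Employed = 93.40 + 50.02 = 143.42 million.
Unemployed = 1.15 + 16.15 = 17.30 million (jobless and actively searching, or on temporary layoff).
Labor force = 143.42 + 17.30 = 160.72 million.
Not in labor force = 99.32 + 26.87 + 37.20 + 3.67 = 167.06 million (those not working and not actively searching are outside the labor force — including those who want a job but have given up searching).
Civilian working-age population = 160.72 + 167.06 = 327.78 million.
Unemployment rate = 17.30 / 160.72 = 10.76%.
Labor force participation rate = 160.72 / 327.78 = 49.03%.

Unemployment rate ≈ 10.76%; labor force participation rate ≈ 49.03%.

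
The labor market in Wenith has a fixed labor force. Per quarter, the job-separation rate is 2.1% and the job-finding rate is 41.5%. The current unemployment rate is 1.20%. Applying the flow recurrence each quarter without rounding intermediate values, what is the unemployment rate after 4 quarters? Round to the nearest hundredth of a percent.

With a fixed labor force, u_{t+1} = u_t + s·(1−u_t) − f·u_t = u_t·(1−s−f) + s.
Here 1−s−f = 0.564 and s = 0.021.
u_1 = 0.012000 × 0.564 + 0.021 = 0.027768.
u_2 = 0.027768 × 0.564 + 0.021 = 0.036661.
u_3 = 0.036661 × 0.564 + 0.021 = 0.041677.
u_4 = 0.041677 × 0.564 + 0.021 = 0.044506.

Unemployment rate after four quarters ≈ 4.45%.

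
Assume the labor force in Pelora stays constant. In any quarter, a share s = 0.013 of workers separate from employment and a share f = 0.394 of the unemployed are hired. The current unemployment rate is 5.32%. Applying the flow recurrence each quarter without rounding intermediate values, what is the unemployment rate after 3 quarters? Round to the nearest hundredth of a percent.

With a fixed labor force, u_{t+1} = u_t + s·(1−u_t) − f·u_t = u_t·(1−s−f) + s.
Here 1−s−f = 0.593 and s = 0.013.
u_1 = 0.053200 × 0.593 + 0.013 = 0.044548.
u_2 = 0.044548 × 0.593 + 0.013 = 0.039417.
u_3 = 0.039417 × 0.593 + 0.013 = 0.036374.

Unemployment rate after three quarters ≈ 3.64%.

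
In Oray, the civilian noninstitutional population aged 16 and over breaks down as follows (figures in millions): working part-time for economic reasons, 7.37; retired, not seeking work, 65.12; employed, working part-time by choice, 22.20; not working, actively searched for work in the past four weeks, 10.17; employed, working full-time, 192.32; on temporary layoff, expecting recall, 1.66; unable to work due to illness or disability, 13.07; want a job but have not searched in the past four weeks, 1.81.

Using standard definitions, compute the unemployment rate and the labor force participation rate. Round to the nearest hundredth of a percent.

Unemployment rate ≈ 5.06%; labor force participation rate ≈ 74.50%.

Employed = 7.37 + 22.20 + 192.32 = 221.89 million (anyone who worked, including part-time for economic reasons, counts as employed).
Unemployed = 10.17 + 1.66 = 11.83 million (jobless and actively searching, or on temporary layoff).
Labor force = 221.89 + 11.83 = 233.72 million.
Not in labor force = 65.12 + 13.07 + 1.81 = 80.00 million (those not working and not actively searching are outside the labor force — including those who want a job but have given up searching).
Civilian working-age population = 233.72 + 80.00 = 313.72 million.
Unemployment rate = 11.83 / 233.72 = 5.06%.
Labor force participation rate = 233.72 / 313.72 = 74.50%.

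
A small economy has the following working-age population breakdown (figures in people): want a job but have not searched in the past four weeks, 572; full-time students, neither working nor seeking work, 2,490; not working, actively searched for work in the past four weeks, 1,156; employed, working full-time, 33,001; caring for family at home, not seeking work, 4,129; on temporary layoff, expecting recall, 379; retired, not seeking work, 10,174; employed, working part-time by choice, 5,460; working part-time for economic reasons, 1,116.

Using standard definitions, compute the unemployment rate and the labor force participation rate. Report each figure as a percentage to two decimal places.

Employed = 33,001 + 5,460 + 1,116 = 39,577 (anyone who worked, including part-time for economic reasons, counts as employed).
Unemployed = 1,156 + 379 = 1,535 (jobless and actively searching, or on temporary layoff).
Labor force = 39,577 + 1,535 = 41,112.
Not in labor force = 572 + 2,490 + 4,129 + 10,174 = 17,365 (those not working and not actively searching are outside the labor force — including those who want a job but have given up searching).
Civilian working-age population = 41,112 + 17,365 = 58,477.
Unemployment rate = 1,535 / 41,112 = 3.73%.
Labor force participation rate = 41,112 / 58,477 = 70.30%.

Unemployment rate ≈ 3.73%; labor force participation rate ≈ 70.30%.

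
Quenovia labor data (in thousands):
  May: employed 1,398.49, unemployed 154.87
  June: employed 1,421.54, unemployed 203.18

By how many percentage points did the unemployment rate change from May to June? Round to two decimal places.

May: labor force = 1,398.49 + 154.87 = 1,553.36; u = 154.87/1,553.36 = 9.97%.
June: labor force = 1,421.54 + 203.18 = 1,624.72; u = 203.18/1,624.72 = 12.51%.
Change = 12.51% − 9.97% = +2.54 pp.

The unemployment rate changed by +2.54 percentage points.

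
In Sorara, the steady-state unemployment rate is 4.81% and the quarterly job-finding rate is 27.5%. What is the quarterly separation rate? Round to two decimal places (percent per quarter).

From u* = s/(s+f): s = u·f/(1−u).
s = 0.0481 × 27.5 / (1 − 0.0481) = 1.3227 / 0.9519 ≈ 1.39% per quarter.

Separation rate ≈ 1.39% per quarter.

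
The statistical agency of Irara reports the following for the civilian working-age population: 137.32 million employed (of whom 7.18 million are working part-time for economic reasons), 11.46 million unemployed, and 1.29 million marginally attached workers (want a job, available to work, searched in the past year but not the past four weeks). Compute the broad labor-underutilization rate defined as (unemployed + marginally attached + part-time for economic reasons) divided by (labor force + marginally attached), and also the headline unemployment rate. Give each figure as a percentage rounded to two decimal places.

Labor force = 137.32 + 11.46 = 148.78 million.
Numerator = 11.46 + 1.29 + 7.18 = 19.93 million.
Denominator = 148.78 + 1.29 = 150.07 million.
Broad rate = 19.93 / 150.07 = 13.28%.
Headline unemployment rate = 11.46 / 148.78 = 7.70%.

Broad underutilization rate ≈ 13.28%; headline unemployment rate ≈ 7.70%.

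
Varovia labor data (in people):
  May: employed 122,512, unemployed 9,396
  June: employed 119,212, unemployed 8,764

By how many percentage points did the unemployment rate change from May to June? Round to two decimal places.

The unemployment rate changed by −0.27 percentage points.

May: labor force = 122,512 + 9,396 = 131,908; u = 9,396/131,908 = 7.12%.
June: labor force = 119,212 + 8,764 = 127,976; u = 8,764/127,976 = 6.85%.
Change = 6.85% − 7.12% = −0.27 pp.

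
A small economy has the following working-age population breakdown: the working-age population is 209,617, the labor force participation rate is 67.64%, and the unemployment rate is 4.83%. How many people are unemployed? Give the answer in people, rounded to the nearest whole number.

About 6,848 are unemployed.

Labor force = 0.6764 × 209,617 = 141,785.
Unemployed = 0.0483 × 141,785 ≈ 6,848.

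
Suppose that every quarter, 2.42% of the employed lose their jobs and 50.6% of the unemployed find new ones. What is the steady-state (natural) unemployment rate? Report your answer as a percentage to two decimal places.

At steady state the flows balance: s·E = f·U, so U/(E+U) = s/(s+f).
u* = 2.42 / (2.42 + 50.6) = 2.42 / 53.02 = 4.56%.

Steady-state unemployment rate ≈ 4.56%.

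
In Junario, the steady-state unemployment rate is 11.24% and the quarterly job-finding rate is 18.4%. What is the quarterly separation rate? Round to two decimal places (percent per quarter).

Separation rate ≈ 2.33% per quarter.

From u* = s/(s+f): s = u·f/(1−u).
s = 0.1124 × 18.4 / (1 − 0.1124) = 2.0682 / 0.8876 ≈ 2.33% per quarter.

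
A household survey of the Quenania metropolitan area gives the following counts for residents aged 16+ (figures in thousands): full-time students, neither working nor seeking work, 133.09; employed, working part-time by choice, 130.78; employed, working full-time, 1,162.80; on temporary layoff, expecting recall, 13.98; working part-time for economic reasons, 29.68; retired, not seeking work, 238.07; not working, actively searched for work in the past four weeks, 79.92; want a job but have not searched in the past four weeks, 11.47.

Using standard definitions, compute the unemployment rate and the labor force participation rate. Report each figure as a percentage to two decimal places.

Unemployment rate ≈ 6.63%; labor force participation rate ≈ 78.74%.

Employed = 130.78 + 1,162.80 + 29.68 = 1,323.26 thousand (anyone who worked, including part-time for economic reasons, counts as employed).
Unemployed = 13.98 + 79.92 = 93.90 thousand (jobless and actively searching, or on temporary layoff).
Labor force = 1,323.26 + 93.90 = 1,417.16 thousand.
Not in labor force = 133.09 + 238.07 + 11.47 = 382.63 thousand (those not working and not actively searching are outside the labor force — including those who want a job but have given up searching).
Civilian working-age population = 1,417.16 + 382.63 = 1,799.79 thousand.
Unemployment rate = 93.90 / 1,417.16 = 6.63%.
Labor force participation rate = 1,417.16 / 1,799.79 = 78.74%.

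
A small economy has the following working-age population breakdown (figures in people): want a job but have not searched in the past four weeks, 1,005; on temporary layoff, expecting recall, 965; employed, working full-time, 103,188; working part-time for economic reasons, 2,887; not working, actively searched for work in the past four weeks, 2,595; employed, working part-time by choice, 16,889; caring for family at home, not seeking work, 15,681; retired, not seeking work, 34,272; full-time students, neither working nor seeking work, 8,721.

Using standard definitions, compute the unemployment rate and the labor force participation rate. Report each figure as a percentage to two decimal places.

Unemployment rate ≈ 2.81%; labor force participation rate ≈ 67.95%.

Employed = 103,188 + 2,887 + 16,889 = 122,964 (anyone who worked, including part-time for economic reasons, counts as employed).
Unemployed = 965 + 2,595 = 3,560 (jobless and actively searching, or on temporary layoff).
Labor force = 122,964 + 3,560 = 126,524.
Not in labor force = 1,005 + 15,681 + 34,272 + 8,721 = 59,679 (those not working and not actively searching are outside the labor force — including those who want a job but have given up searching).
Civilian working-age population = 126,524 + 59,679 = 186,203.
Unemployment rate = 3,560 / 126,524 = 2.81%.
Labor force participation rate = 126,524 / 186,203 = 67.95%.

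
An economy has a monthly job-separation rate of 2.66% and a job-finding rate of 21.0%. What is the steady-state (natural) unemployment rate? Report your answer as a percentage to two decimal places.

Steady-state unemployment rate ≈ 11.24%.

At steady state the flows balance: s·E = f·U, so U/(E+U) = s/(s+f).
u* = 2.66 / (2.66 + 21.0) = 2.66 / 23.66 = 11.24%.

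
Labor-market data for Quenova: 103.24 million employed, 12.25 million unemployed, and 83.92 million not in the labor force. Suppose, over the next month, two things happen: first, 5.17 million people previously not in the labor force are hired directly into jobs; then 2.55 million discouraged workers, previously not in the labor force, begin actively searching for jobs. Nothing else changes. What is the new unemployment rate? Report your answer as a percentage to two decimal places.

Initially, labor force = 103.24 + 12.25 = 115.49 million, so u = 12.25/115.49 = 10.61%.
After the first change, employed and labor force both rise by 5.17; unemployed unchanged → E = 108.41, U = 12.25, labor force = 120.66 million.
After the second change, unemployed and labor force both rise by 2.55 → E = 108.41, U = 14.80, labor force = 123.21 million.
New unemployment rate = 14.80 / 123.21 = 12.01%.

New unemployment rate ≈ 12.01%.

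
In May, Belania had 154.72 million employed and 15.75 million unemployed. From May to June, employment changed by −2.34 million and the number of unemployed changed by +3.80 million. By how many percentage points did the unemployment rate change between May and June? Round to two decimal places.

May: labor force = 154.72 + 15.75 = 170.47; u = 15.75/170.47 = 9.24%.
June: labor force = 152.38 + 19.55 = 171.93; u = 19.55/171.93 = 11.37%.
Change = 11.37% − 9.24% = +2.13 pp.

The unemployment rate changed by +2.13 percentage points.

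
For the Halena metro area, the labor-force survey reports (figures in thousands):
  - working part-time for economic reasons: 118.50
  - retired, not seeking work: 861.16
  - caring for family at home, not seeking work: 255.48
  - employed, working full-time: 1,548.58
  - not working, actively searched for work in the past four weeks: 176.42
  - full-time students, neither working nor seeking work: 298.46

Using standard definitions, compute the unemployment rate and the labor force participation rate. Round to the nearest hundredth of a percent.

Unemployment rate ≈ 9.57%; labor force participation rate ≈ 56.57%.

Employed = 118.50 + 1,548.58 = 1,667.08 thousand (anyone who worked, including part-time for economic reasons, counts as employed).
Unemployed = 176.42 thousand.
Labor force = 1,667.08 + 176.42 = 1,843.50 thousand.
Not in labor force = 861.16 + 255.48 + 298.46 = 1,415.10 thousand (those not working and not actively searching are outside the labor force).
Civilian working-age population = 1,843.50 + 1,415.10 = 3,258.60 thousand.
Unemployment rate = 176.42 / 1,843.50 = 9.57%.
Labor force participation rate = 1,843.50 / 3,258.60 = 56.57%.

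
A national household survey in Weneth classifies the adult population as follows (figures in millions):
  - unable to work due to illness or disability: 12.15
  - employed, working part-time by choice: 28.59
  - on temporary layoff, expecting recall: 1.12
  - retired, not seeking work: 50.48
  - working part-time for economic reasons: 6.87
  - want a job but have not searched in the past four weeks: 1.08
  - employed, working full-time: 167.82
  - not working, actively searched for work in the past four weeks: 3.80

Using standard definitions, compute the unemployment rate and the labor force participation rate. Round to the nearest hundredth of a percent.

Unemployment rate ≈ 2.36%; labor force participation rate ≈ 76.57%.

Employed = 28.59 + 6.87 + 167.82 = 203.28 million (anyone who worked, including part-time for economic reasons, counts as employed).
Unemployed = 1.12 + 3.80 = 4.92 million (jobless and actively searching, or on temporary layoff).
Labor force = 203.28 + 4.92 = 208.20 million.
Not in labor force = 12.15 + 50.48 + 1.08 = 63.71 million (those not working and not actively searching are outside the labor force — including those who want a job but have given up searching).
Civilian working-age population = 208.20 + 63.71 = 271.91 million.
Unemployment rate = 4.92 / 208.20 = 2.36%.
Labor force participation rate = 208.20 / 271.91 = 76.57%.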